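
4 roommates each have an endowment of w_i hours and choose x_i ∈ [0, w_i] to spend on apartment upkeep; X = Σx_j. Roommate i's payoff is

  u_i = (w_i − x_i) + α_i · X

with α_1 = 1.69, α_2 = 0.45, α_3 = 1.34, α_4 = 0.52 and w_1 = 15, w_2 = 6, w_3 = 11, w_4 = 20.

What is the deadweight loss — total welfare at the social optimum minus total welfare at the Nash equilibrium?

78

∂u_i/∂x_i = α_i − 1, so roommate i contributes w_i if α_i > 1, else 0.
α_i > 1 for i ∈ {1, 3}; NE contributions (15, 0, 11, 0), X = 26.
W^NE = Σw_i − X^NE + (Σα_i)·X^NE = 52 + 3·26 = 130.
Planner: ∂(Σu_j)/∂x_i = Σα_j − 1 = 3 > 0, so everyone contributes w_i; X^SO = 52, W^SO = 52 + 3·52 = 208.
Deadweight loss = 78.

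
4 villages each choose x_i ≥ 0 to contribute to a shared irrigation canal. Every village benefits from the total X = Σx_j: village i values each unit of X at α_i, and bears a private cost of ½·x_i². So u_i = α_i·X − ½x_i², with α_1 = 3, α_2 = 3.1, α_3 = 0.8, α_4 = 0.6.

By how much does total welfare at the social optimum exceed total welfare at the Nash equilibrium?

66.055

Village i's FOC: ∂u_i/∂x_i = α_i − x_i = 0, so x_i* = α_i.
NE contributions = (3, 3.1, 0.8, 0.6); X = 7.5.
W^NE = (Σα)·X − ½Σα_i² = 7.5² − ½·19.61 = 46.445.
Planner sets x_i = Σα_j = 7.5 for every i, so X^SO = 4·7.5 = 30.
W^SO = (Σα)·X^SO − ½·4·(Σα)² = (4/2)·7.5² = 112.5.
Deadweight loss = W^SO − W^NE = 66.055.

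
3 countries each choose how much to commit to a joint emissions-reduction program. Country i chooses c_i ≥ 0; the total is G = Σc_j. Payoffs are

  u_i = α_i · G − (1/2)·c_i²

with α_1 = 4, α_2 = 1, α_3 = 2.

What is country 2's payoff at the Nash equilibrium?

Country i's FOC: ∂u_i/∂c_i = α_i − c_i = 0, so c_i* = α_i.
NE contributions = (4, 1, 2); G = 7.
u_2 = α_2·G − ½·(c_2)² = 1·7 − ½·1² = 6.5.

6.5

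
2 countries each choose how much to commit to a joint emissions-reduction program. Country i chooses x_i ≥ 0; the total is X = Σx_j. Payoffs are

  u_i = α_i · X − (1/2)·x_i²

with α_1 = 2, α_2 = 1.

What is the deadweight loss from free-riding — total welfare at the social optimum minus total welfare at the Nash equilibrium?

2.5

Country i's FOC: ∂u_i/∂x_i = α_i − x_i = 0, so x_i* = α_i.
NE contributions = (2, 1); X = 3.
W^NE = (Σα)·X − ½Σα_i² = 3² − ½·5 = 6.5.
Planner sets x_i = Σα_j = 3 for every i, so X^SO = 2·3 = 6.
W^SO = (Σα)·X^SO − ½·2·(Σα)² = (2/2)·3² = 9.
Deadweight loss = W^SO − W^NE = 2.5.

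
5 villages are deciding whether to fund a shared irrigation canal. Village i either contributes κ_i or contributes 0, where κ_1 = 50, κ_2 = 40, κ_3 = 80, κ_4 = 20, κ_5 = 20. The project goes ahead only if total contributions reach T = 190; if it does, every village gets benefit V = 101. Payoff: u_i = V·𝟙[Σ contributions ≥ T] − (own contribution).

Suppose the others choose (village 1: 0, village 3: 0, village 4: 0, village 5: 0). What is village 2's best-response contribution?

0

Others' total = 0. Even contributing 40 gives 40 < 190: no benefit either way.
Best response: 0.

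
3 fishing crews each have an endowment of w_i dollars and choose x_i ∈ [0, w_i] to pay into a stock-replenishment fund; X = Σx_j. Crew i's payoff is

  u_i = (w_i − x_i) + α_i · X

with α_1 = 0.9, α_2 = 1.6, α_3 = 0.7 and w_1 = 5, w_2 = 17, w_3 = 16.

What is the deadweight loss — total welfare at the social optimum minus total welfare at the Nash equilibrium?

46.2

∂u_i/∂x_i = α_i − 1, so crew i contributes w_i if α_i > 1, else 0.
α_i > 1 for i ∈ {2}; NE contributions (0, 17, 0), X = 17.
W^NE = Σw_i − X^NE + (Σα_i)·X^NE = 38 + 2.2·17 = 75.4.
Planner: ∂(Σu_j)/∂x_i = Σα_j − 1 = 2.2 > 0, so everyone contributes w_i; X^SO = 38, W^SO = 38 + 2.2·38 = 121.6.
Deadweight loss = 46.2.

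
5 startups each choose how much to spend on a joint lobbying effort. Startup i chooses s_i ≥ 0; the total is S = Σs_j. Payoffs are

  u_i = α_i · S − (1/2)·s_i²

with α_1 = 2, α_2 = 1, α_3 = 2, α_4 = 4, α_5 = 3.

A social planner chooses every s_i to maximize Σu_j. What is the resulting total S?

Planner FOC: ∂(Σu_j)/∂s_i = (Σα_j) − s_i = 0, so s_i^SO = Σα_j = 12 for every i; S^SO = 60.

60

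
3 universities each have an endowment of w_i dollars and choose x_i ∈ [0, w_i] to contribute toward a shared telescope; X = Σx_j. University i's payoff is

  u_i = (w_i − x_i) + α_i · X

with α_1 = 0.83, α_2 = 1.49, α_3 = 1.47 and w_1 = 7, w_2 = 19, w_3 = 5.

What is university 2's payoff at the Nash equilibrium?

∂u_i/∂x_i = α_i − 1, so university i contributes w_i if α_i > 1, else 0.
α_i > 1 for i ∈ {2, 3}; NE contributions (0, 19, 5), X = 24.
u_2 = (19 − 19) + 1.49·24 = 35.76.

35.76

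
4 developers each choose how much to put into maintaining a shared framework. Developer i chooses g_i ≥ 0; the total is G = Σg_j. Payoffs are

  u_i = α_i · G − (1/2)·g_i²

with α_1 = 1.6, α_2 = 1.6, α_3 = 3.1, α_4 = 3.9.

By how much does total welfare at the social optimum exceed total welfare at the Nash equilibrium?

119.01

Developer i's FOC: ∂u_i/∂g_i = α_i − g_i = 0, so g_i* = α_i.
NE contributions = (1.6, 1.6, 3.1, 3.9); G = 10.2.
W^NE = (Σα)·G − ½Σα_i² = 10.2² − ½·29.94 = 89.07.
Planner sets g_i = Σα_j = 10.2 for every i, so G^SO = 4·10.2 = 40.8.
W^SO = (Σα)·G^SO − ½·4·(Σα)² = (4/2)·10.2² = 208.08.
Deadweight loss = W^SO − W^NE = 119.01.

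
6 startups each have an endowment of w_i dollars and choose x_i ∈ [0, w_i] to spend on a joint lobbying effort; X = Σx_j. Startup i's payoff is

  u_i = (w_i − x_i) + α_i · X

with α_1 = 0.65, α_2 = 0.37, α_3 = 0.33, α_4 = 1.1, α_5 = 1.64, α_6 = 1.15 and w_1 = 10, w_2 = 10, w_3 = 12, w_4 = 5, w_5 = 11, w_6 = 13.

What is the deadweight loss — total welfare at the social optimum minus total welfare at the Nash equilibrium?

135.68

∂u_i/∂x_i = α_i − 1, so startup i contributes w_i if α_i > 1, else 0.
α_i > 1 for i ∈ {4, 5, 6}; NE contributions (0, 0, 0, 5, 11, 13), X = 29.
W^NE = Σw_i − X^NE + (Σα_i)·X^NE = 61 + 4.24·29 = 183.96.
Planner: ∂(Σu_j)/∂x_i = Σα_j − 1 = 4.24 > 0, so everyone contributes w_i; X^SO = 61, W^SO = 61 + 4.24·61 = 319.64.
Deadweight loss = 135.68.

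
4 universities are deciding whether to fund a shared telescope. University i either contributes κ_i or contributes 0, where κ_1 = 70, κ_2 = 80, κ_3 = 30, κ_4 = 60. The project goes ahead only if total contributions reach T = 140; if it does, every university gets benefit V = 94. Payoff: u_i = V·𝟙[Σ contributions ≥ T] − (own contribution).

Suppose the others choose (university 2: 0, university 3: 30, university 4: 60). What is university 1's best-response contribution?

70

Others' total = 90. Contributing 70 brings total to 160 ≥ 140: gain V − κ_1 = 24.
Best response: 70.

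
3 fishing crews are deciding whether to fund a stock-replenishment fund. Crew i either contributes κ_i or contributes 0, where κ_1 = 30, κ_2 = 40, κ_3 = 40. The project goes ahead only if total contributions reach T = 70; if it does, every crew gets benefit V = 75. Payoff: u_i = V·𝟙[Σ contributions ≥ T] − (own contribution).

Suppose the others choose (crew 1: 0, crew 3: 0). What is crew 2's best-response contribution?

Others' total = 0. Even contributing 40 gives 40 < 70: no benefit either way.
Best response: 0.

0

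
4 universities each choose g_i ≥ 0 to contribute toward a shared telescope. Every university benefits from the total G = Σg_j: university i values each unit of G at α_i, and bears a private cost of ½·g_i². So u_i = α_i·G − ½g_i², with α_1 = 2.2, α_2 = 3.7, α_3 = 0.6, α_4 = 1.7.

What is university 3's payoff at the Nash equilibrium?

4.74

University i's FOC: ∂u_i/∂g_i = α_i − g_i = 0, so g_i* = α_i.
NE contributions = (2.2, 3.7, 0.6, 1.7); G = 8.2.
u_3 = α_3·G − ½·(g_3)² = 0.6·8.2 − ½·0.6² = 4.74.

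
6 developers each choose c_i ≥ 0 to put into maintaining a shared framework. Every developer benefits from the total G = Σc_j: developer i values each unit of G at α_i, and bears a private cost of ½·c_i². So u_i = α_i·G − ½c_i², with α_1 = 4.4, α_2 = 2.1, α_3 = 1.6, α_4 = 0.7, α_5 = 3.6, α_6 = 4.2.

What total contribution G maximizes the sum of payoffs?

99.6

Planner FOC: ∂(Σu_j)/∂c_i = (Σα_j) − c_i = 0, so c_i^SO = Σα_j = 16.6 for every i; G^SO = 99.6.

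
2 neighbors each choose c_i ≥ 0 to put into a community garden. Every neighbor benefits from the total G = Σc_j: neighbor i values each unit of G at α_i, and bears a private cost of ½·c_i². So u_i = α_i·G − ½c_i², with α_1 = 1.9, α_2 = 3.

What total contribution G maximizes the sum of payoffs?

9.8

Planner FOC: ∂(Σu_j)/∂c_i = (Σα_j) − c_i = 0, so c_i^SO = Σα_j = 4.9 for every i; G^SO = 9.8.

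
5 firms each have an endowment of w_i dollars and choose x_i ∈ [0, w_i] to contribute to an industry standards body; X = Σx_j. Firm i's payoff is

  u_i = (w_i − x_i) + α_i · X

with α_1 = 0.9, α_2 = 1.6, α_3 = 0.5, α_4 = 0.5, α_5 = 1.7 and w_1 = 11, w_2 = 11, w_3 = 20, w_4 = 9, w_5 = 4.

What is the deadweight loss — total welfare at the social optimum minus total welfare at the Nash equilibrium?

168

∂u_i/∂x_i = α_i − 1, so firm i contributes w_i if α_i > 1, else 0.
α_i > 1 for i ∈ {2, 5}; NE contributions (0, 11, 0, 0, 4), X = 15.
W^NE = Σw_i − X^NE + (Σα_i)·X^NE = 55 + 4.2·15 = 118.
Planner: ∂(Σu_j)/∂x_i = Σα_j − 1 = 4.2 > 0, so everyone contributes w_i; X^SO = 55, W^SO = 55 + 4.2·55 = 286.
Deadweight loss = 168.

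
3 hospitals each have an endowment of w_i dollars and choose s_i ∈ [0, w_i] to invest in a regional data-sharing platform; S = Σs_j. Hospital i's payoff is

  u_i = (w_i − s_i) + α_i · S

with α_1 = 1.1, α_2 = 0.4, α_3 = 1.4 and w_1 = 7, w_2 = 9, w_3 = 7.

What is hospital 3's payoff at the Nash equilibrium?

19.6

∂u_i/∂s_i = α_i − 1, so hospital i contributes w_i if α_i > 1, else 0.
α_i > 1 for i ∈ {1, 3}; NE contributions (7, 0, 7), S = 14.
u_3 = (7 − 7) + 1.4·14 = 19.6.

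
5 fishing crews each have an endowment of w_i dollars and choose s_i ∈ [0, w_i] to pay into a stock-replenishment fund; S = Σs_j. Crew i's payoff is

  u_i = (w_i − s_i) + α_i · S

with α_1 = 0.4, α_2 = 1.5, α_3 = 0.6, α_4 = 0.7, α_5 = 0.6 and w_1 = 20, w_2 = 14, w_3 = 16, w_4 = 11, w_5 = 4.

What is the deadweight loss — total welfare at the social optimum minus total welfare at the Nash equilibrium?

142.8

∂u_i/∂s_i = α_i − 1, so crew i contributes w_i if α_i > 1, else 0.
α_i > 1 for i ∈ {2}; NE contributions (0, 14, 0, 0, 0), S = 14.
W^NE = Σw_i − S^NE + (Σα_i)·S^NE = 65 + 2.8·14 = 104.2.
Planner: ∂(Σu_j)/∂s_i = Σα_j − 1 = 2.8 > 0, so everyone contributes w_i; S^SO = 65, W^SO = 65 + 2.8·65 = 247.
Deadweight loss = 142.8.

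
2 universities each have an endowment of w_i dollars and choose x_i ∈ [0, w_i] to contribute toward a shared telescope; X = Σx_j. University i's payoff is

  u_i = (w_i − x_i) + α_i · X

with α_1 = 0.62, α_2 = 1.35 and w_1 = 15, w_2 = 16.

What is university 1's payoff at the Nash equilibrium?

∂u_i/∂x_i = α_i − 1, so university i contributes w_i if α_i > 1, else 0.
α_i > 1 for i ∈ {2}; NE contributions (0, 16), X = 16.
u_1 = (15 − 0) + 0.62·16 = 24.92.

24.92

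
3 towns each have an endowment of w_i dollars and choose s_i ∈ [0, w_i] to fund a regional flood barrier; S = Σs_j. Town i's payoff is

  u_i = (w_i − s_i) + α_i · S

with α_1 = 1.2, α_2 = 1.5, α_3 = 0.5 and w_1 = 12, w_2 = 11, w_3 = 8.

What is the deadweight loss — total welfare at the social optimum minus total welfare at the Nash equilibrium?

17.6

∂u_i/∂s_i = α_i − 1, so town i contributes w_i if α_i > 1, else 0.
α_i > 1 for i ∈ {1, 2}; NE contributions (12, 11, 0), S = 23.
W^NE = Σw_i − S^NE + (Σα_i)·S^NE = 31 + 2.2·23 = 81.6.
Planner: ∂(Σu_j)/∂s_i = Σα_j − 1 = 2.2 > 0, so everyone contributes w_i; S^SO = 31, W^SO = 31 + 2.2·31 = 99.2.
Deadweight loss = 17.6.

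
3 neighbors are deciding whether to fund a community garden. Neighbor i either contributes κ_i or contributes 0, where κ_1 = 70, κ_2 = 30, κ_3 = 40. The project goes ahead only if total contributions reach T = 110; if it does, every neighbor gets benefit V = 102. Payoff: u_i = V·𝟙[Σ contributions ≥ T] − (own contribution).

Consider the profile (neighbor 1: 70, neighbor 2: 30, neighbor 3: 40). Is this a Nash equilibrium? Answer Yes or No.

No

Total = 140 ≥ 110: provided.
Neighbor 1 (pledges 70, payoff 32): dropping to 0 → total 70, payoff 0. No gain.
Neighbor 2 (pledges 30, payoff 72): dropping to 0 → total 110, payoff 102. Profitable deviation.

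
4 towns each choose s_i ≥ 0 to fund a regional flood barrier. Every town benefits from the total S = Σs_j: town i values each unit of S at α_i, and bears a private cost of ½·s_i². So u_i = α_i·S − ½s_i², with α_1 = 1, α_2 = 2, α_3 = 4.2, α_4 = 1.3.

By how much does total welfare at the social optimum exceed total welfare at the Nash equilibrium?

84.415

Town i's FOC: ∂u_i/∂s_i = α_i − s_i = 0, so s_i* = α_i.
NE contributions = (1, 2, 4.2, 1.3); S = 8.5.
W^NE = (Σα)·S − ½Σα_i² = 8.5² − ½·24.33 = 60.085.
Planner sets s_i = Σα_j = 8.5 for every i, so S^SO = 4·8.5 = 34.
W^SO = (Σα)·S^SO − ½·4·(Σα)² = (4/2)·8.5² = 144.5.
Deadweight loss = W^SO − W^NE = 84.415.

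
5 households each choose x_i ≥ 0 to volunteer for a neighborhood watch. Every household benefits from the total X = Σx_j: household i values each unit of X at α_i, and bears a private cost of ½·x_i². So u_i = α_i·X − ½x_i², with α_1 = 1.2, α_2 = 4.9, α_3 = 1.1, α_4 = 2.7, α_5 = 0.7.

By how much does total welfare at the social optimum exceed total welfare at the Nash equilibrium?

Household i's FOC: ∂u_i/∂x_i = α_i − x_i = 0, so x_i* = α_i.
NE contributions = (1.2, 4.9, 1.1, 2.7, 0.7); X = 10.6.
W^NE = (Σα)·X − ½Σα_i² = 10.6² − ½·34.44 = 95.14.
Planner sets x_i = Σα_j = 10.6 for every i, so X^SO = 5·10.6 = 53.
W^SO = (Σα)·X^SO − ½·5·(Σα)² = (5/2)·10.6² = 280.9.
Deadweight loss = W^SO − W^NE = 185.76.

185.76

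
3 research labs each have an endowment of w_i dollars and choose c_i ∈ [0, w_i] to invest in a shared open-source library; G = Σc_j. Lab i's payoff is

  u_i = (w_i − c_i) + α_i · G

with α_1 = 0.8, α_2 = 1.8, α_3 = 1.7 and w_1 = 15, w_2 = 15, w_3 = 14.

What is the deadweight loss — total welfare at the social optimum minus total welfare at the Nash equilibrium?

∂u_i/∂c_i = α_i − 1, so lab i contributes w_i if α_i > 1, else 0.
α_i > 1 for i ∈ {2, 3}; NE contributions (0, 15, 14), G = 29.
W^NE = Σw_i − G^NE + (Σα_i)·G^NE = 44 + 3.3·29 = 139.7.
Planner: ∂(Σu_j)/∂c_i = Σα_j − 1 = 3.3 > 0, so everyone contributes w_i; G^SO = 44, W^SO = 44 + 3.3·44 = 189.2.
Deadweight loss = 49.5.

49.5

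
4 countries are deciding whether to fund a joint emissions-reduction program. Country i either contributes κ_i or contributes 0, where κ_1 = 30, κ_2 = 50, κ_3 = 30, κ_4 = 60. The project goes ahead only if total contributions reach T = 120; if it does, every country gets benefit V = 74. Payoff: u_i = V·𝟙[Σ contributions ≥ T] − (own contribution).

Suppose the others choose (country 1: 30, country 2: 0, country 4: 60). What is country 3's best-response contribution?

Others' total = 90. Contributing 30 brings total to 120 ≥ 120: gain V − κ_3 = 44.
Best response: 30.

30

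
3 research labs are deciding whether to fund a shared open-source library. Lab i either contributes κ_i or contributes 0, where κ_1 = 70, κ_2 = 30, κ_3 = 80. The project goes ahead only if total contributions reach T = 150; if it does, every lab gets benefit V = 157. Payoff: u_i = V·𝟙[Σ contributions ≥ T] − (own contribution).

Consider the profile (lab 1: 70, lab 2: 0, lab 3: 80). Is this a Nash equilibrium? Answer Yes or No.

Yes

Total = 150 ≥ 150: provided.
Lab 1 (pledges 70, payoff 87): dropping to 0 → total 80, payoff 0. No gain.
Lab 2 (pledges 0, payoff 157): pledging 30 → total 180, payoff 127. No gain.
Lab 3 (pledges 80, payoff 77): dropping to 0 → total 70, payoff 0. No gain.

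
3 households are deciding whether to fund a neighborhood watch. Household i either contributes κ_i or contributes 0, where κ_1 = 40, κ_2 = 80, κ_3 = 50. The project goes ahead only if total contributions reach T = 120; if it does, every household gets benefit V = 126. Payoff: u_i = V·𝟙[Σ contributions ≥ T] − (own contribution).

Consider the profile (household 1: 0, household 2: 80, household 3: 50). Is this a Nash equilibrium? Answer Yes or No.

Total = 130 ≥ 120: provided.
Household 1 (pledges 0, payoff 126): pledging 40 → total 170, payoff 86. No gain.
Household 2 (pledges 80, payoff 46): dropping to 0 → total 50, payoff 0. No gain.
Household 3 (pledges 50, payoff 76): dropping to 0 → total 80, payoff 0. No gain.

Yes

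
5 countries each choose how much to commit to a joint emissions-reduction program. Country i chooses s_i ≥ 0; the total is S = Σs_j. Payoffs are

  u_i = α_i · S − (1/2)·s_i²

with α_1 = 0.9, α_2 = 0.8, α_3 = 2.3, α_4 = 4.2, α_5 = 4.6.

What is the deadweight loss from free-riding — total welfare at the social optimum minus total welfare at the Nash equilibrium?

268.53

Country i's FOC: ∂u_i/∂s_i = α_i − s_i = 0, so s_i* = α_i.
NE contributions = (0.9, 0.8, 2.3, 4.2, 4.6); S = 12.8.
W^NE = (Σα)·S − ½Σα_i² = 12.8² − ½·45.54 = 141.07.
Planner sets s_i = Σα_j = 12.8 for every i, so S^SO = 5·12.8 = 64.
W^SO = (Σα)·S^SO − ½·5·(Σα)² = (5/2)·12.8² = 409.6.
Deadweight loss = W^SO − W^NE = 268.53.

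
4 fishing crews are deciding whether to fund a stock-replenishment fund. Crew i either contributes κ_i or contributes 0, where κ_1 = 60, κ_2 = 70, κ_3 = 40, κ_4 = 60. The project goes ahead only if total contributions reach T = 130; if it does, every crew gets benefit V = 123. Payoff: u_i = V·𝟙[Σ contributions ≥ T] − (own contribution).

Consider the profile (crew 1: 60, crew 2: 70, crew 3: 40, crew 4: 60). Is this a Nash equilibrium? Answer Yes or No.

No

Total = 230 ≥ 130: provided.
Crew 1 (pledges 60, payoff 63): dropping to 0 → total 170, payoff 123. Profitable deviation.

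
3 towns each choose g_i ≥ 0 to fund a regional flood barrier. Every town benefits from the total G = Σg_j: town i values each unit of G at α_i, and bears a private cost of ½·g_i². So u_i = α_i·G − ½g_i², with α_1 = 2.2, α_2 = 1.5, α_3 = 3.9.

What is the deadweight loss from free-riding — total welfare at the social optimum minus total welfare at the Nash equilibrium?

Town i's FOC: ∂u_i/∂g_i = α_i − g_i = 0, so g_i* = α_i.
NE contributions = (2.2, 1.5, 3.9); G = 7.6.
W^NE = (Σα)·G − ½Σα_i² = 7.6² − ½·22.3 = 46.61.
Planner sets g_i = Σα_j = 7.6 for every i, so G^SO = 3·7.6 = 22.8.
W^SO = (Σα)·G^SO − ½·3·(Σα)² = (3/2)·7.6² = 86.64.
Deadweight loss = W^SO − W^NE = 40.03.

40.03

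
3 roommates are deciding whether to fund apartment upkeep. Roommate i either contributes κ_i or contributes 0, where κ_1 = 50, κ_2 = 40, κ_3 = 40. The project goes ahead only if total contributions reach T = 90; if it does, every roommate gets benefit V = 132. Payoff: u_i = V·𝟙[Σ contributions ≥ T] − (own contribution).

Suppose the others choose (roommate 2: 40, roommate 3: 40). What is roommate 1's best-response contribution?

50

Others' total = 80. Contributing 50 brings total to 130 ≥ 90: gain V − κ_1 = 82.
Best response: 50.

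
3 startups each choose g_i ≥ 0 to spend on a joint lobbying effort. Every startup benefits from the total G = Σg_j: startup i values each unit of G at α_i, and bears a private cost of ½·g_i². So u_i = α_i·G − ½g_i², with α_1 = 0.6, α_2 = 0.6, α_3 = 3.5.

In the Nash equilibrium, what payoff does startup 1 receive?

2.64

Startup i's FOC: ∂u_i/∂g_i = α_i − g_i = 0, so g_i* = α_i.
NE contributions = (0.6, 0.6, 3.5); G = 4.7.
u_1 = α_1·G − ½·(g_1)² = 0.6·4.7 − ½·0.6² = 2.64.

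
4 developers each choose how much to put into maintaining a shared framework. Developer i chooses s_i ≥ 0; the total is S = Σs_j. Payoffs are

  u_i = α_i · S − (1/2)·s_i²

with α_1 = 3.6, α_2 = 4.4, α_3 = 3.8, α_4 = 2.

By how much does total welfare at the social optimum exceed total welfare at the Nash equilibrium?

215.82

Developer i's FOC: ∂u_i/∂s_i = α_i − s_i = 0, so s_i* = α_i.
NE contributions = (3.6, 4.4, 3.8, 2); S = 13.8.
W^NE = (Σα)·S − ½Σα_i² = 13.8² − ½·50.76 = 165.06.
Planner sets s_i = Σα_j = 13.8 for every i, so S^SO = 4·13.8 = 55.2.
W^SO = (Σα)·S^SO − ½·4·(Σα)² = (4/2)·13.8² = 380.88.
Deadweight loss = W^SO − W^NE = 215.82.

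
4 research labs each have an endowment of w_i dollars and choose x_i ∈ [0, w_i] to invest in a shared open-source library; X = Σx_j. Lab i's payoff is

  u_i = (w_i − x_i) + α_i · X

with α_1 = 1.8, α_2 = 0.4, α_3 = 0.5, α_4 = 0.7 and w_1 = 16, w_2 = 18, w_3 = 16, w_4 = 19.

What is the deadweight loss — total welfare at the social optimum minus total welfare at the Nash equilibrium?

127.2

∂u_i/∂x_i = α_i − 1, so lab i contributes w_i if α_i > 1, else 0.
α_i > 1 for i ∈ {1}; NE contributions (16, 0, 0, 0), X = 16.
W^NE = Σw_i − X^NE + (Σα_i)·X^NE = 69 + 2.4·16 = 107.4.
Planner: ∂(Σu_j)/∂x_i = Σα_j − 1 = 2.4 > 0, so everyone contributes w_i; X^SO = 69, W^SO = 69 + 2.4·69 = 234.6.
Deadweight loss = 127.2.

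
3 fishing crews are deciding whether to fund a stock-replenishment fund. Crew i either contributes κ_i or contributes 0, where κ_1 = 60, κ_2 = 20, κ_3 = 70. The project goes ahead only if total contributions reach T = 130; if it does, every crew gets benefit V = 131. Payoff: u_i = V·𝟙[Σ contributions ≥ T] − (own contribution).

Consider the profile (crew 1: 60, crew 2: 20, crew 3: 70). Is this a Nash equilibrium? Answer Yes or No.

Total = 150 ≥ 130: provided.
Crew 1 (pledges 60, payoff 71): dropping to 0 → total 90, payoff 0. No gain.
Crew 2 (pledges 20, payoff 111): dropping to 0 → total 130, payoff 131. Profitable deviation.

No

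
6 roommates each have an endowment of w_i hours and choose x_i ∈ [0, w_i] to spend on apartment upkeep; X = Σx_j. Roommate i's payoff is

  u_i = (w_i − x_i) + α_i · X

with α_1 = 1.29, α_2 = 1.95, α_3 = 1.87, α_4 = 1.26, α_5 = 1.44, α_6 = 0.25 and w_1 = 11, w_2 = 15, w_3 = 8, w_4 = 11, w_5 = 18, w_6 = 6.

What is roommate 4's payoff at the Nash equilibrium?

79.38

∂u_i/∂x_i = α_i − 1, so roommate i contributes w_i if α_i > 1, else 0.
α_i > 1 for i ∈ {1, 2, 3, 4, 5}; NE contributions (11, 15, 8, 11, 18, 0), X = 63.
u_4 = (11 − 11) + 1.26·63 = 79.38.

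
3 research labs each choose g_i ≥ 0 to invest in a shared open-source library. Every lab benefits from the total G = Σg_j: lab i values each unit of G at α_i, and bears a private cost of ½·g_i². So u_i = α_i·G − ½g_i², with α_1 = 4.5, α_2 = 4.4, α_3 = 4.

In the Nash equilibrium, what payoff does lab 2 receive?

47.08

Lab i's FOC: ∂u_i/∂g_i = α_i − g_i = 0, so g_i* = α_i.
NE contributions = (4.5, 4.4, 4); G = 12.9.
u_2 = α_2·G − ½·(g_2)² = 4.4·12.9 − ½·4.4² = 47.08.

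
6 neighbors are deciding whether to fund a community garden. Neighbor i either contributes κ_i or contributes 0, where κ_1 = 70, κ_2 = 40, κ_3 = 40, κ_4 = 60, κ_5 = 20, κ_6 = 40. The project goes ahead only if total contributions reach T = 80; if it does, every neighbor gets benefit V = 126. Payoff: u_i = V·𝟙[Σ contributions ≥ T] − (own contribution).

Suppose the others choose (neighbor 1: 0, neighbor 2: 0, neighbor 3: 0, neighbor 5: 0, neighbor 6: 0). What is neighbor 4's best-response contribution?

Others' total = 0. Even contributing 60 gives 60 < 80: no benefit either way.
Best response: 0.

0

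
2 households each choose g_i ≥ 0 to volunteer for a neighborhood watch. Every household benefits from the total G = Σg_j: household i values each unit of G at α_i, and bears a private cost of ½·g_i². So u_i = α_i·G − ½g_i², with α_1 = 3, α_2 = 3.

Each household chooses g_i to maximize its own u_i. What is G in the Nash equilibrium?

Household i's FOC: ∂u_i/∂g_i = α_i − g_i = 0, so g_i* = α_i.
NE contributions = (3, 3); G = 6.

6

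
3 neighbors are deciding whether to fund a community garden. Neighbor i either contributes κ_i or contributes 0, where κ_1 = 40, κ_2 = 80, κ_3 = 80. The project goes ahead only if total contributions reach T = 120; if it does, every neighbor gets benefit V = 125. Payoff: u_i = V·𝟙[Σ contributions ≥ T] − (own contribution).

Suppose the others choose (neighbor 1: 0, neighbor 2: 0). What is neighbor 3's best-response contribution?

0

Others' total = 0. Even contributing 80 gives 80 < 120: no benefit either way.
Best response: 0.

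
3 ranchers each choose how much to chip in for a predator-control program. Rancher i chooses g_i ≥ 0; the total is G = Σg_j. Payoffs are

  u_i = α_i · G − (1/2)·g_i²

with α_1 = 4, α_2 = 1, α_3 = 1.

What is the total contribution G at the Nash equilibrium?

Rancher i's FOC: ∂u_i/∂g_i = α_i − g_i = 0, so g_i* = α_i.
NE contributions = (4, 1, 1); G = 6.

6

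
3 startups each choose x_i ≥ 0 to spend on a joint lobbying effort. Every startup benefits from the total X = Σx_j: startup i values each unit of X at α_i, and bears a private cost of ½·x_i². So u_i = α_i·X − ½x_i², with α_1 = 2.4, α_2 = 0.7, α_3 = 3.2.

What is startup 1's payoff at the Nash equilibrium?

12.24

Startup i's FOC: ∂u_i/∂x_i = α_i − x_i = 0, so x_i* = α_i.
NE contributions = (2.4, 0.7, 3.2); X = 6.3.
u_1 = α_1·X − ½·(x_1)² = 2.4·6.3 − ½·2.4² = 12.24.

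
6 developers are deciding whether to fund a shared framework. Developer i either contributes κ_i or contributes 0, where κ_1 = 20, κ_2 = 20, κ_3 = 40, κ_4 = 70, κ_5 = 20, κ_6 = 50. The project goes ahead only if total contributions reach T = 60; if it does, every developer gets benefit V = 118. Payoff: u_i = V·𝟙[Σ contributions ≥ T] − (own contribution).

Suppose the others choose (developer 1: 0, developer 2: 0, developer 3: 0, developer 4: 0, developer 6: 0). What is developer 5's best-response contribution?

Others' total = 0. Even contributing 20 gives 20 < 60: no benefit either way.
Best response: 0.

0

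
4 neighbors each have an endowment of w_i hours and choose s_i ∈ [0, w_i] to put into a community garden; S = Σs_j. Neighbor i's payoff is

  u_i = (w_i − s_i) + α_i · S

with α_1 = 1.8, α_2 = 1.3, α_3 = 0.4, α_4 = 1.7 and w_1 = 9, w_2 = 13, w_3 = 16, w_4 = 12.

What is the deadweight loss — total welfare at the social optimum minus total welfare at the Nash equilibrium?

67.2

∂u_i/∂s_i = α_i − 1, so neighbor i contributes w_i if α_i > 1, else 0.
α_i > 1 for i ∈ {1, 2, 4}; NE contributions (9, 13, 0, 12), S = 34.
W^NE = Σw_i − S^NE + (Σα_i)·S^NE = 50 + 4.2·34 = 192.8.
Planner: ∂(Σu_j)/∂s_i = Σα_j − 1 = 4.2 > 0, so everyone contributes w_i; S^SO = 50, W^SO = 50 + 4.2·50 = 260.
Deadweight loss = 67.2.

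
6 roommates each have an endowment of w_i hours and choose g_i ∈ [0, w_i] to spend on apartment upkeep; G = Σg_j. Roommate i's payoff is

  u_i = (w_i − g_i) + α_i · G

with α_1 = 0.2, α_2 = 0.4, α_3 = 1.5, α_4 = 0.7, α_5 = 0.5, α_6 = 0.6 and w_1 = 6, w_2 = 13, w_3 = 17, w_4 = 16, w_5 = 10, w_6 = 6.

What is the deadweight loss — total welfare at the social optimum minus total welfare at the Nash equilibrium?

∂u_i/∂g_i = α_i − 1, so roommate i contributes w_i if α_i > 1, else 0.
α_i > 1 for i ∈ {3}; NE contributions (0, 0, 17, 0, 0, 0), G = 17.
W^NE = Σw_i − G^NE + (Σα_i)·G^NE = 68 + 2.9·17 = 117.3.
Planner: ∂(Σu_j)/∂g_i = Σα_j − 1 = 2.9 > 0, so everyone contributes w_i; G^SO = 68, W^SO = 68 + 2.9·68 = 265.2.
Deadweight loss = 147.9.

147.9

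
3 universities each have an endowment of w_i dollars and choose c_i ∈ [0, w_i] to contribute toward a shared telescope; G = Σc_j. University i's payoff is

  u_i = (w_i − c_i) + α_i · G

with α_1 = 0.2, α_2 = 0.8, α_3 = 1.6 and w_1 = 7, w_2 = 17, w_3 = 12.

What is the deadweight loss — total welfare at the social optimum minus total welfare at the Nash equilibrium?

∂u_i/∂c_i = α_i − 1, so university i contributes w_i if α_i > 1, else 0.
α_i > 1 for i ∈ {3}; NE contributions (0, 0, 12), G = 12.
W^NE = Σw_i − G^NE + (Σα_i)·G^NE = 36 + 1.6·12 = 55.2.
Planner: ∂(Σu_j)/∂c_i = Σα_j − 1 = 1.6 > 0, so everyone contributes w_i; G^SO = 36, W^SO = 36 + 1.6·36 = 93.6.
Deadweight loss = 38.4.

38.4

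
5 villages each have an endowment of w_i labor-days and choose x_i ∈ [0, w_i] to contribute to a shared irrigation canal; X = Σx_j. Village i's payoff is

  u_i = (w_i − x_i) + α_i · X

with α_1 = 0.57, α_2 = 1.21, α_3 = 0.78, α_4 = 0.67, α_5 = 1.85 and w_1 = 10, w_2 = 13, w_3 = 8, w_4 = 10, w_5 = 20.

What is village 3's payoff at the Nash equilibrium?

∂u_i/∂x_i = α_i − 1, so village i contributes w_i if α_i > 1, else 0.
α_i > 1 for i ∈ {2, 5}; NE contributions (0, 13, 0, 0, 20), X = 33.
u_3 = (8 − 0) + 0.78·33 = 33.74.

33.74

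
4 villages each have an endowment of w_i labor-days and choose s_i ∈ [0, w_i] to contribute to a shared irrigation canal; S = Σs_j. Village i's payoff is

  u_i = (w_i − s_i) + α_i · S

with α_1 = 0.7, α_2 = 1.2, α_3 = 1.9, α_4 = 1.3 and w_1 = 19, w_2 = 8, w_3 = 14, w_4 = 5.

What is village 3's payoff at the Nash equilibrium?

51.3

∂u_i/∂s_i = α_i − 1, so village i contributes w_i if α_i > 1, else 0.
α_i > 1 for i ∈ {2, 3, 4}; NE contributions (0, 8, 14, 5), S = 27.
u_3 = (14 − 14) + 1.9·27 = 51.3.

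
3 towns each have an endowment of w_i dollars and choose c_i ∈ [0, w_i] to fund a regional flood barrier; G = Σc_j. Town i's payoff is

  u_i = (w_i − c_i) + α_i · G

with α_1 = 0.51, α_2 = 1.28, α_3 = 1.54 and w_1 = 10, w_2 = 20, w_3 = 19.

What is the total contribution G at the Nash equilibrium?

39

∂u_i/∂c_i = α_i − 1, so town i contributes w_i if α_i > 1, else 0.
α_i > 1 for i ∈ {2, 3}; NE contributions (0, 20, 19), G = 39.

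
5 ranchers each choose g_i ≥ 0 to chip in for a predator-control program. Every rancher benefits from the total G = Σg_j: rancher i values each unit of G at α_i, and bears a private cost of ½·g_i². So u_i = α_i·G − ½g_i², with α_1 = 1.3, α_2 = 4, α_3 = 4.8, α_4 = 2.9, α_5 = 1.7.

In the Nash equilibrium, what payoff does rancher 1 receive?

18.265

Rancher i's FOC: ∂u_i/∂g_i = α_i − g_i = 0, so g_i* = α_i.
NE contributions = (1.3, 4, 4.8, 2.9, 1.7); G = 14.7.
u_1 = α_1·G − ½·(g_1)² = 1.3·14.7 − ½·1.3² = 18.265.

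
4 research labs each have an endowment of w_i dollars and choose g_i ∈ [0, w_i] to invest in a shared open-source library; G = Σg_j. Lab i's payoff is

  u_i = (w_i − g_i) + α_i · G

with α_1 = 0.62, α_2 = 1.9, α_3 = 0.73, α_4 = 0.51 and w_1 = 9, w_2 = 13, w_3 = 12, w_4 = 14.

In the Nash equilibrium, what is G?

∂u_i/∂g_i = α_i − 1, so lab i contributes w_i if α_i > 1, else 0.
α_i > 1 for i ∈ {2}; NE contributions (0, 13, 0, 0), G = 13.

13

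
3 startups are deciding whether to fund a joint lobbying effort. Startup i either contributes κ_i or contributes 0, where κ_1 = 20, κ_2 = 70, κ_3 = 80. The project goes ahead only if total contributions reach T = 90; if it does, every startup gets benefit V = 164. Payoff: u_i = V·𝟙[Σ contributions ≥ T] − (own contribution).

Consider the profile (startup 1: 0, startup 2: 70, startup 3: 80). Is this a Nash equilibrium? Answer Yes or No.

Yes

Total = 150 ≥ 90: provided.
Startup 1 (pledges 0, payoff 164): pledging 20 → total 170, payoff 144. No gain.
Startup 2 (pledges 70, payoff 94): dropping to 0 → total 80, payoff 0. No gain.
Startup 3 (pledges 80, payoff 84): dropping to 0 → total 70, payoff 0. No gain.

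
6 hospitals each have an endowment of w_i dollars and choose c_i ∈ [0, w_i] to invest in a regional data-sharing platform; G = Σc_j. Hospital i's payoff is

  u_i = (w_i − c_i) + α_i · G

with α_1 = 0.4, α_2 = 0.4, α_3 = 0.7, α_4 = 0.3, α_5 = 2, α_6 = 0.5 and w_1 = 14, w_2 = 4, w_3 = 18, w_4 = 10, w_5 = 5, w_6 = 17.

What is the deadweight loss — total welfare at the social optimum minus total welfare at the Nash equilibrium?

207.9

∂u_i/∂c_i = α_i − 1, so hospital i contributes w_i if α_i > 1, else 0.
α_i > 1 for i ∈ {5}; NE contributions (0, 0, 0, 0, 5, 0), G = 5.
W^NE = Σw_i − G^NE + (Σα_i)·G^NE = 68 + 3.3·5 = 84.5.
Planner: ∂(Σu_j)/∂c_i = Σα_j − 1 = 3.3 > 0, so everyone contributes w_i; G^SO = 68, W^SO = 68 + 3.3·68 = 292.4.
Deadweight loss = 207.9.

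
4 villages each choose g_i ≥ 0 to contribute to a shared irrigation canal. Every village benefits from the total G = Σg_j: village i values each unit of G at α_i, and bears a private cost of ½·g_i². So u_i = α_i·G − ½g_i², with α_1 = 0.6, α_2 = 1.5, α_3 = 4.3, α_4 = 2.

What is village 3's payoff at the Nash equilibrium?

26.875

Village i's FOC: ∂u_i/∂g_i = α_i − g_i = 0, so g_i* = α_i.
NE contributions = (0.6, 1.5, 4.3, 2); G = 8.4.
u_3 = α_3·G − ½·(g_3)² = 4.3·8.4 − ½·4.3² = 26.875.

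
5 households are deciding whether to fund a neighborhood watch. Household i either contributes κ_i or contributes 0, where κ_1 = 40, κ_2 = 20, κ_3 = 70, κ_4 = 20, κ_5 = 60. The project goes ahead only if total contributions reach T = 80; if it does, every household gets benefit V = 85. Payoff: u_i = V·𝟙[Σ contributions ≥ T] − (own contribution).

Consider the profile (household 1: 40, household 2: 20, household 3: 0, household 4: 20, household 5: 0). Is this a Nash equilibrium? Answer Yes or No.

Yes

Total = 80 ≥ 80: provided.
Household 1 (pledges 40, payoff 45): dropping to 0 → total 40, payoff 0. No gain.
Household 2 (pledges 20, payoff 65): dropping to 0 → total 60, payoff 0. No gain.
Household 3 (pledges 0, payoff 85): pledging 70 → total 150, payoff 15. No gain.
Household 4 (pledges 20, payoff 65): dropping to 0 → total 60, payoff 0. No gain.
Household 5 (pledges 0, payoff 85): pledging 60 → total 140, payoff 25. No gain.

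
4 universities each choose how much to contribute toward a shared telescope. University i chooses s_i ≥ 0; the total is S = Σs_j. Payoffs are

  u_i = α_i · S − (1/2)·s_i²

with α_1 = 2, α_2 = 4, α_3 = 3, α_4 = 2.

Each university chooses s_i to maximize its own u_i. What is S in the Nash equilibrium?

11

University i's FOC: ∂u_i/∂s_i = α_i − s_i = 0, so s_i* = α_i.
NE contributions = (2, 4, 3, 2); S = 11.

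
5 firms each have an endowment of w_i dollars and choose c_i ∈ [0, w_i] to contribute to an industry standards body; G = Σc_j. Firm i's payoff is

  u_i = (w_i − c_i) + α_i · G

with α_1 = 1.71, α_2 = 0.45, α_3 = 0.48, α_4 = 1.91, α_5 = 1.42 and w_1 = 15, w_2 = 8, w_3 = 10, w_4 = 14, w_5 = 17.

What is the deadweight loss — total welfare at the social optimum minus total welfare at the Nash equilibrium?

89.46

∂u_i/∂c_i = α_i − 1, so firm i contributes w_i if α_i > 1, else 0.
α_i > 1 for i ∈ {1, 4, 5}; NE contributions (15, 0, 0, 14, 17), G = 46.
W^NE = Σw_i − G^NE + (Σα_i)·G^NE = 64 + 4.97·46 = 292.62.
Planner: ∂(Σu_j)/∂c_i = Σα_j − 1 = 4.97 > 0, so everyone contributes w_i; G^SO = 64, W^SO = 64 + 4.97·64 = 382.08.
Deadweight loss = 89.46.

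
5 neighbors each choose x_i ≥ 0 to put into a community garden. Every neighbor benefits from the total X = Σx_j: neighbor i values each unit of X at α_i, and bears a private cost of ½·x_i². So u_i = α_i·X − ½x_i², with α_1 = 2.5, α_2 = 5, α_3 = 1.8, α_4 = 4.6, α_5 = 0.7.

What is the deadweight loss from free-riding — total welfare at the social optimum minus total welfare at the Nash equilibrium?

347.81

Neighbor i's FOC: ∂u_i/∂x_i = α_i − x_i = 0, so x_i* = α_i.
NE contributions = (2.5, 5, 1.8, 4.6, 0.7); X = 14.6.
W^NE = (Σα)·X − ½Σα_i² = 14.6² − ½·56.14 = 185.09.
Planner sets x_i = Σα_j = 14.6 for every i, so X^SO = 5·14.6 = 73.
W^SO = (Σα)·X^SO − ½·5·(Σα)² = (5/2)·14.6² = 532.9.
Deadweight loss = W^SO − W^NE = 347.81.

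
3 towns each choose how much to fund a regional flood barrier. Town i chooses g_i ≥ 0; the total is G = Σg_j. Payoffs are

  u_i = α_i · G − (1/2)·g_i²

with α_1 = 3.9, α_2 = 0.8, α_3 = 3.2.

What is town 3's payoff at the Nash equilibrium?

20.16

Town i's FOC: ∂u_i/∂g_i = α_i − g_i = 0, so g_i* = α_i.
NE contributions = (3.9, 0.8, 3.2); G = 7.9.
u_3 = α_3·G − ½·(g_3)² = 3.2·7.9 − ½·3.2² = 20.16.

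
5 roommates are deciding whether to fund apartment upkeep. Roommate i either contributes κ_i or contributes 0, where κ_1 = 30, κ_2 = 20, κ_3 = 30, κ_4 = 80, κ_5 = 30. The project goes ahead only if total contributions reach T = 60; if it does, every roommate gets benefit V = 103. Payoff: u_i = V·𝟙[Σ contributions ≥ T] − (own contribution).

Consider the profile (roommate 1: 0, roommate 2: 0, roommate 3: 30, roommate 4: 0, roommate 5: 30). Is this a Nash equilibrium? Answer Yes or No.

Total = 60 ≥ 60: provided.
Roommate 1 (pledges 0, payoff 103): pledging 30 → total 90, payoff 73. No gain.
Roommate 2 (pledges 0, payoff 103): pledging 20 → total 80, payoff 83. No gain.
Roommate 3 (pledges 30, payoff 73): dropping to 0 → total 30, payoff 0. No gain.
Roommate 4 (pledges 0, payoff 103): pledging 80 → total 140, payoff 23. No gain.
Roommate 5 (pledges 30, payoff 73): dropping to 0 → total 30, payoff 0. No gain.

Yes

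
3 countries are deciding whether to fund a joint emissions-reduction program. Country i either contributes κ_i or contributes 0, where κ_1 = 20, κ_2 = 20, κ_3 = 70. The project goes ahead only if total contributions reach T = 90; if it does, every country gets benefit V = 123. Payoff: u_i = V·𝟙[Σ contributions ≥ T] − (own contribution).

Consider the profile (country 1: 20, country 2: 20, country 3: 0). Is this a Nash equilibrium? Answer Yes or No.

No

Total = 40 < 90: not provided.
Country 1 (pledges 20, payoff -20): dropping to 0 → total 20, payoff 0. Profitable deviation.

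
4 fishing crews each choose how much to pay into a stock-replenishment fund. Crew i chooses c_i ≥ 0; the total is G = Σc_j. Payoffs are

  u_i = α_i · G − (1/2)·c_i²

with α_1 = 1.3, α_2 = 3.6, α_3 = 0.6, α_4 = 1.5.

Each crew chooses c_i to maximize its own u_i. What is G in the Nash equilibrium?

7

Crew i's FOC: ∂u_i/∂c_i = α_i − c_i = 0, so c_i* = α_i.
NE contributions = (1.3, 3.6, 0.6, 1.5); G = 7.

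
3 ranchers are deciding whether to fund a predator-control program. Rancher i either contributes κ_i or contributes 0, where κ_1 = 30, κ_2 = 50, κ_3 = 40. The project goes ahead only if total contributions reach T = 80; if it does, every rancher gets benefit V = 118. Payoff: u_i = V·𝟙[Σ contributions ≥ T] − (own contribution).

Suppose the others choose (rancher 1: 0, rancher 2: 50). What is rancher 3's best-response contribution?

Others' total = 50. Contributing 40 brings total to 90 ≥ 80: gain V − κ_3 = 78.
Best response: 40.

40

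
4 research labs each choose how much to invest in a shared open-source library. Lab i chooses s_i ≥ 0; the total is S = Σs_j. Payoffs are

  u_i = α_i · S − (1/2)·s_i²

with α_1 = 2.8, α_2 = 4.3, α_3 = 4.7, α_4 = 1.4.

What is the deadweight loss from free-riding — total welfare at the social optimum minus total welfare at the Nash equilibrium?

199.43

Lab i's FOC: ∂u_i/∂s_i = α_i − s_i = 0, so s_i* = α_i.
NE contributions = (2.8, 4.3, 4.7, 1.4); S = 13.2.
W^NE = (Σα)·S − ½Σα_i² = 13.2² − ½·50.38 = 149.05.
Planner sets s_i = Σα_j = 13.2 for every i, so S^SO = 4·13.2 = 52.8.
W^SO = (Σα)·S^SO − ½·4·(Σα)² = (4/2)·13.2² = 348.48.
Deadweight loss = W^SO − W^NE = 199.43.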